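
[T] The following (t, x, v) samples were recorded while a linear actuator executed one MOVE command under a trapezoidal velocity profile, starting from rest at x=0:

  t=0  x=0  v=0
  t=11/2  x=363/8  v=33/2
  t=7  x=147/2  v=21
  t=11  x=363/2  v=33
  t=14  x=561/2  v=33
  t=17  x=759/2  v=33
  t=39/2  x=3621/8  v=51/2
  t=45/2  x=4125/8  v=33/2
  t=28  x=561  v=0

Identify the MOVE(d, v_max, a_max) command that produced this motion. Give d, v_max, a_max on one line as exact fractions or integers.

final state: t=28, x=561, v=0 → d = 561
a_max = (33/2−0)/(11/2−0) = 3
max v = 33 over t∈[11,17] → v_max = 33
check: 33·(11+6) = 561 ✓

d=561 v_max=33 a_max=3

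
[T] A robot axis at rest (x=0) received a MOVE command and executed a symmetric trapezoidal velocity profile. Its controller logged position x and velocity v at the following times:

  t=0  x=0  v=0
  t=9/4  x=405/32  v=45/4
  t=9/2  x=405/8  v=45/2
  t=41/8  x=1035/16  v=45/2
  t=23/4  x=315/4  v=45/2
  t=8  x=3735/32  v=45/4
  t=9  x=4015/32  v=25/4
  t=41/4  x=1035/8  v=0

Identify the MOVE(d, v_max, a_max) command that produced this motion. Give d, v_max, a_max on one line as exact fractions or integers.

final state: t=41/4, x=1035/8, v=0 → d = 1035/8
a_max = (45/4−0)/(9/4−0) = 5
max v = 45/2 over t∈[9/2,23/4] → v_max = 45/2
check: 45/2·(9/2+5/4) = 1035/8 ✓

d=1035/8 v_max=45/2 a_max=5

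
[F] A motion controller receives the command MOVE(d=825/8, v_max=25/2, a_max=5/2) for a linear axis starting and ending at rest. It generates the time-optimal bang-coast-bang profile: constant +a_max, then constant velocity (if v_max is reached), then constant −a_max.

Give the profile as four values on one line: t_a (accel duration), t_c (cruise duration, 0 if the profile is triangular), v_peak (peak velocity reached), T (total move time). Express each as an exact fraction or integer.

(v_max)²/a_max = (25/2)²/(5/2) = 125/2
825/8 ≥ 125/2 so v_max reached
t_a = (25/2)/(5/2) = 5; v_peak = 25/2
d_cruise = 825/8 − 125/2 = 325/8; t_c = (325/8)/(25/2) = 13/4
T = 2·5 + 13/4 = 53/4

t_a=5 t_c=13/4 v_peak=25/2 T=53/4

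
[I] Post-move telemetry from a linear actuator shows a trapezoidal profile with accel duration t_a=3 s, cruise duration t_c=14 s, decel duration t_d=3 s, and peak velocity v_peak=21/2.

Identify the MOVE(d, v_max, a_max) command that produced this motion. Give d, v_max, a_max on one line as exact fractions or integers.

a_max = (21/2)/3 = 7/2
d_a = ½·21/2·3 = 63/4; d_c = 21/2·14 = 147
d = 2·63/4 + 147 = 357/2
t_c = 14 > 0 → v_max = v_peak = 21/2

d=357/2 v_max=21/2 a_max=7/2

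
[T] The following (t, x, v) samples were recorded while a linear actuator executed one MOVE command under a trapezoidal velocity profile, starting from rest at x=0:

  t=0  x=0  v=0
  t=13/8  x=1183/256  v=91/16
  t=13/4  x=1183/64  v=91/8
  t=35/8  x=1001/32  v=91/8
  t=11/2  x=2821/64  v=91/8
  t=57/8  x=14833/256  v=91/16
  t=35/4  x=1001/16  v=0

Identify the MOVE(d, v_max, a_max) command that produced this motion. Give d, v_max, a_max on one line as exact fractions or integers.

d=1001/16 v_max=91/8 a_max=7/2

final state: t=35/4, x=1001/16, v=0 → d = 1001/16
a_max = (91/16−0)/(13/8−0) = 7/2
max v = 91/8 over t∈[13/4,11/2] → v_max = 91/8
check: 91/8·(13/4+9/4) = 1001/16 ✓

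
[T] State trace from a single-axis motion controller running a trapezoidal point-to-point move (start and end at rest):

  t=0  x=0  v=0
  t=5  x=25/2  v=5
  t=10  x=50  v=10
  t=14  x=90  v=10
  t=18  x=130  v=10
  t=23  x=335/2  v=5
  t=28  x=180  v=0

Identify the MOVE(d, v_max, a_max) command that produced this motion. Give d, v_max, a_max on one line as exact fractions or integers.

final state: t=28, x=180, v=0 → d = 180
a_max = (5−0)/(5−0) = 1
max v = 10 over t∈[10,18] → v_max = 10
check: 10·(10+8) = 180 ✓

d=180 v_max=10 a_max=1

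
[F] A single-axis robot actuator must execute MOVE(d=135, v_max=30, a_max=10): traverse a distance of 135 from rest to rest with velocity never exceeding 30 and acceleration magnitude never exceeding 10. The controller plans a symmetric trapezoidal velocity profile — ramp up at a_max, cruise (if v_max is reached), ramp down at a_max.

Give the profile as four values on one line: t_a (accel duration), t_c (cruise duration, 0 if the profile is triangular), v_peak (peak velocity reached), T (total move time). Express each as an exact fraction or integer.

t_a=3 t_c=3/2 v_peak=30 T=15/2

(v_max)²/a_max = 30²/10 = 90
135 ≥ 90 → trapezoidal
t_a = 30/10 = 3; v_peak = 30
d_cruise = 135 − 90 = 45; t_c = 45/30 = 3/2
T = 2·3 + 3/2 = 15/2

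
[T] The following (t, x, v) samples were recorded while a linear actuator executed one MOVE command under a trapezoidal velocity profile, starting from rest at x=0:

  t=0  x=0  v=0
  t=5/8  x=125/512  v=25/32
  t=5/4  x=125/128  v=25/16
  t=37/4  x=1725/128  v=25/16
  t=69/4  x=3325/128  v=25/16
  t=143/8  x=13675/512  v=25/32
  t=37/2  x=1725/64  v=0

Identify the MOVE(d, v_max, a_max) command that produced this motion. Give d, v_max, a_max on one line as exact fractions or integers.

d=1725/64 v_max=25/16 a_max=5/4

final state: t=37/2, x=1725/64, v=0 → d = 1725/64
a_max = (25/32−0)/(5/8−0) = 5/4
max v = 25/16 over t∈[5/4,69/4] → v_max = 25/16
check: 25/16·(5/4+16) = 1725/64 ✓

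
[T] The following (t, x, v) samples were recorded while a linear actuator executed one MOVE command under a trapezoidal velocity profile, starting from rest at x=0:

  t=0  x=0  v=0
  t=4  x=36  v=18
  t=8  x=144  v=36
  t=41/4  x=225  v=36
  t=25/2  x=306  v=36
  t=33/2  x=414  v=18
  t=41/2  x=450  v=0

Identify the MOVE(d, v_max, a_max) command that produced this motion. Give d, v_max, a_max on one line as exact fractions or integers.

final state: t=41/2, x=450, v=0 → d = 450
a_max = (18−0)/(4−0) = 9/2
max v = 36 over t∈[8,25/2] → v_max = 36
check: 36·(8+9/2) = 450 ✓

d=450 v_max=36 a_max=9/2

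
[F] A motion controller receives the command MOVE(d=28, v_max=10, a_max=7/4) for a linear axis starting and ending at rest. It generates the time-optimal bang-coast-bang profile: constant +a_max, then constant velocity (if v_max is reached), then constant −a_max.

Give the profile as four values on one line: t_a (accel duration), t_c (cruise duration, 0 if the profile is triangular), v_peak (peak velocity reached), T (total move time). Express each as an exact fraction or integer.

t_a=4 t_c=0 v_peak=7 T=8

(v_max)²/a_max = 10²/(7/4) = 400/7
28 < 400/7 → triangular
v_peak = √(28·7/4) = √49 = 7
t_a = 7/(7/4) = 4; t_c = 0
T = 2·4 = 8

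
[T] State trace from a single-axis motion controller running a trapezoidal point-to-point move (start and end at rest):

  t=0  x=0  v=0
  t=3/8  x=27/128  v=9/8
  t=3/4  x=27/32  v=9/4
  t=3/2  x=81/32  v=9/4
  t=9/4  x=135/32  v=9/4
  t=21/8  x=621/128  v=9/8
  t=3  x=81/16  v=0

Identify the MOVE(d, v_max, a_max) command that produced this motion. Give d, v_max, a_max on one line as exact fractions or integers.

final state: t=3, x=81/16, v=0 → d = 81/16
a_max = (9/8−0)/(3/8−0) = 3
max v = 9/4 over t∈[3/4,9/4] → v_max = 9/4
check: 9/4·(3/4+3/2) = 81/16 ✓

d=81/16 v_max=9/4 a_max=3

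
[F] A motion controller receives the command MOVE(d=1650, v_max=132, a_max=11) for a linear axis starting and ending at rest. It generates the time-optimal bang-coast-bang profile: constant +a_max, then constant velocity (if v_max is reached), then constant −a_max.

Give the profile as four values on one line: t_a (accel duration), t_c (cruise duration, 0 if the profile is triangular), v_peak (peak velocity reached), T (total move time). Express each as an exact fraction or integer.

(v_max)²/a_max = 132²/11 = 1584
1650 ≥ 1584 so v_max reached
t_a = 132/11 = 12; v_peak = 132
d_cruise = 1650 − 1584 = 66; t_c = 66/132 = 1/2
T = 2·12 + 1/2 = 49/2

t_a=12 t_c=1/2 v_peak=132 T=49/2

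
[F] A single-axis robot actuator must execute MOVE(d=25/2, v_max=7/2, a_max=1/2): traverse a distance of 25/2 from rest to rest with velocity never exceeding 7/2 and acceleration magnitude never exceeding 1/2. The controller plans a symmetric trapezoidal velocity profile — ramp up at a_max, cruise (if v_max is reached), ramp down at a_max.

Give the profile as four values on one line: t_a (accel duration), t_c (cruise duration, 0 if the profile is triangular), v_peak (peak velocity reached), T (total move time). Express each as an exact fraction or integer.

vₘ²/aₘ = (7/2)²/(1/2) = 49/2
25/2 < 49/2 ⇒ no cruise
v_peak = √(25/2·1/2) = √(25/4) = 5/2
t_a = (5/2)/(1/2) = 5; t_c = 0
T = 2·5 = 10

t_a=5 t_c=0 v_peak=5/2 T=10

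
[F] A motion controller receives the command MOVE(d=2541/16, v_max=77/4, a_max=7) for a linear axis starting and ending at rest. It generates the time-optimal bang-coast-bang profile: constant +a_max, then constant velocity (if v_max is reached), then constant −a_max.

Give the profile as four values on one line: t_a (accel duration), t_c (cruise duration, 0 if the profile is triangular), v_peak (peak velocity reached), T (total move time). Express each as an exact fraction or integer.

(v_max)²/a_max = (77/4)²/7 = 847/16
2541/16 ≥ 847/16 → trapezoidal
t_a = (77/4)/7 = 11/4; v_peak = 77/4
d_cruise = 2541/16 − 847/16 = 847/8; t_c = (847/8)/(77/4) = 11/2
T = 2·11/4 + 11/2 = 11

t_a=11/4 t_c=11/2 v_peak=77/4 T=11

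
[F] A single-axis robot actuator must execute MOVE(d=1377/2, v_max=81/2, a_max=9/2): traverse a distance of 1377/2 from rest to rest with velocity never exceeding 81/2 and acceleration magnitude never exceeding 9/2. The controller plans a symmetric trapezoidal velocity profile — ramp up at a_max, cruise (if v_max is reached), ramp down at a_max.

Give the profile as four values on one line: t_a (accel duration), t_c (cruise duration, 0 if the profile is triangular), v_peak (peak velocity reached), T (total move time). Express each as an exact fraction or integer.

v_max²/a_max = (81/2)²/(9/2) = 729/2
1377/2 ≥ 729/2 → trapezoidal
t_a = (81/2)/(9/2) = 9; v_peak = 81/2
d_cruise = 1377/2 − 729/2 = 324; t_c = 324/(81/2) = 8
T = 2·9 + 8 = 26

t_a=9 t_c=8 v_peak=81/2 T=26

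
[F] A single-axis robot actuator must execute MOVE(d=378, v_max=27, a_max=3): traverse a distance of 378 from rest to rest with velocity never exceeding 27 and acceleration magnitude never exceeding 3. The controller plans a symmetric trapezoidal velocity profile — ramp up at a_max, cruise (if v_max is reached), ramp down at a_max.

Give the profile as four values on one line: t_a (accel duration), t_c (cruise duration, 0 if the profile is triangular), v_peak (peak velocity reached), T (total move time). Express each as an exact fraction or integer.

(v_max)²/a_max = 27²/3 = 243
378 ≥ 243 so v_max reached
t_a = 27/3 = 9; v_peak = 27
d_cruise = 378 − 243 = 135; t_c = 135/27 = 5
T = 2·9 + 5 = 23

t_a=9 t_c=5 v_peak=27 T=23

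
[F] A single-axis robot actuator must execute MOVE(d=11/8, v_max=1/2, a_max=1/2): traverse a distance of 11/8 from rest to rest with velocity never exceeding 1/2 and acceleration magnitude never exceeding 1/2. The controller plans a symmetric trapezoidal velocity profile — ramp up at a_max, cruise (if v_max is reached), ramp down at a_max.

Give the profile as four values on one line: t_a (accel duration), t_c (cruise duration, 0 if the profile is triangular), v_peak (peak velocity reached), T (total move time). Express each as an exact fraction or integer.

(v_max)²/a_max = (1/2)²/(1/2) = 1/2
11/8 ≥ 1/2 → trapezoidal
t_a = (1/2)/(1/2) = 1; v_peak = 1/2
d_cruise = 11/8 − 1/2 = 7/8; t_c = (7/8)/(1/2) = 7/4
T = 2·1 + 7/4 = 15/4

t_a=1 t_c=7/4 v_peak=1/2 T=15/4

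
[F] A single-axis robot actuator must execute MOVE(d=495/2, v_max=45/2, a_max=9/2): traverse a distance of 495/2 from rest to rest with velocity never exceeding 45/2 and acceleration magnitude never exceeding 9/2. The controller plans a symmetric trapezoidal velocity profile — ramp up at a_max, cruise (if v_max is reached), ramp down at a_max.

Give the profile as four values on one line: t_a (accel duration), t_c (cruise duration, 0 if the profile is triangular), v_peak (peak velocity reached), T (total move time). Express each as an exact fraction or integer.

t_a=5 t_c=6 v_peak=45/2 T=16

vₘ²/aₘ = (45/2)²/(9/2) = 225/2
495/2 ≥ 225/2 so v_max reached
t_a = (45/2)/(9/2) = 5; v_peak = 45/2
d_cruise = 495/2 − 225/2 = 135; t_c = 135/(45/2) = 6
T = 2·5 + 6 = 16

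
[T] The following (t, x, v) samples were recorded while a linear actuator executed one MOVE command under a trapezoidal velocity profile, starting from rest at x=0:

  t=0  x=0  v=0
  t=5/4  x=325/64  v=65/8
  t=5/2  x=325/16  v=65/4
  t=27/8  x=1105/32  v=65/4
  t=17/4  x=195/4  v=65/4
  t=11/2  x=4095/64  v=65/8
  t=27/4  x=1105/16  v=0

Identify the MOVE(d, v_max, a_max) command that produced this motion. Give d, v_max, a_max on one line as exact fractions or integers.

final state: t=27/4, x=1105/16, v=0 → d = 1105/16
a_max = (65/8−0)/(5/4−0) = 13/2
max v = 65/4 over t∈[5/2,17/4] → v_max = 65/4
check: 65/4·(5/2+7/4) = 1105/16 ✓

d=1105/16 v_max=65/4 a_max=13/2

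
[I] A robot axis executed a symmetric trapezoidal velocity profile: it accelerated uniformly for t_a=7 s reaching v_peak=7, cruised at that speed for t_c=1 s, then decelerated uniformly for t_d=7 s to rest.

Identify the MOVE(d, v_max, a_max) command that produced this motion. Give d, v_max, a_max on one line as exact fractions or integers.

a_max = 7/7 = 1
d_a = ½·7·7 = 49/2; d_c = 7·1 = 7
d = 2·49/2 + 7 = 56
t_c = 1 > 0 so v_max = 7

d=56 v_max=7 a_max=1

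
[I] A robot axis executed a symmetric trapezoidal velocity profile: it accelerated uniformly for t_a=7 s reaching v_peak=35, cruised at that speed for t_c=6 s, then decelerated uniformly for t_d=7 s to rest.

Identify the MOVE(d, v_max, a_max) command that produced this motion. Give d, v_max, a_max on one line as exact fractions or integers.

d=455 v_max=35 a_max=5

a_max = 35/7 = 5
d_a = ½·35·7 = 245/2; d_c = 35·6 = 210
d = 2·245/2 + 210 = 455
t_c = 6 > 0 ⇒ limit active, v_max = 35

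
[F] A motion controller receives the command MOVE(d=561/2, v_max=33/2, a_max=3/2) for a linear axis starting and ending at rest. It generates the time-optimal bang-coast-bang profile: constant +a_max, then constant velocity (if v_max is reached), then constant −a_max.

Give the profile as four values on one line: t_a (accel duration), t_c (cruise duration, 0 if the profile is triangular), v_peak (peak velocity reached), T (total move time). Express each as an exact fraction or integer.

t_a=11 t_c=6 v_peak=33/2 T=28

(v_max)²/a_max = (33/2)²/(3/2) = 363/2
561/2 ≥ 363/2 so v_max reached
t_a = (33/2)/(3/2) = 11; v_peak = 33/2
d_cruise = 561/2 − 363/2 = 99; t_c = 99/(33/2) = 6
T = 2·11 + 6 = 28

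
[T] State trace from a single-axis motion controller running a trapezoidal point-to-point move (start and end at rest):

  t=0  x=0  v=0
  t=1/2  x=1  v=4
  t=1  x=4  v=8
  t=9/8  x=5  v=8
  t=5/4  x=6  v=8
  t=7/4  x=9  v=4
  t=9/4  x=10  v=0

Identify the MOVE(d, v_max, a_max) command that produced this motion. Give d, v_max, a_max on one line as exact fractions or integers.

d=10 v_max=8 a_max=8

final state: t=9/4, x=10, v=0 → d = 10
a_max = (4−0)/(1/2−0) = 8
max v = 8 over t∈[1,5/4] → v_max = 8
check: 8·(1+1/4) = 10 ✓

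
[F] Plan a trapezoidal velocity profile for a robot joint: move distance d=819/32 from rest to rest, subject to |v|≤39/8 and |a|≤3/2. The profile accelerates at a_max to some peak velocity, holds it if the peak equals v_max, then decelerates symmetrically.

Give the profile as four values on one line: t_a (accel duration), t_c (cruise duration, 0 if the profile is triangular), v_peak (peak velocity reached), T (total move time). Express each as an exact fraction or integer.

t_a=13/4 t_c=2 v_peak=39/8 T=17/2

(v_max)²/a_max = (39/8)²/(3/2) = 507/32
819/32 ≥ 507/32 so v_max reached
t_a = (39/8)/(3/2) = 13/4; v_peak = 39/8
d_cruise = 819/32 − 507/32 = 39/4; t_c = (39/4)/(39/8) = 2
T = 2·13/4 + 2 = 17/2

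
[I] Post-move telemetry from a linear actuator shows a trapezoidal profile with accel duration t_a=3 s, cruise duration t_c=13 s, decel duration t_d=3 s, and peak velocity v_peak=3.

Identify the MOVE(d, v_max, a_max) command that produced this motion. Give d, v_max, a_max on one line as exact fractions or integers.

d=48 v_max=3 a_max=1

a_max = 3/3 = 1
d_a = ½·3·3 = 9/2; d_c = 3·13 = 39
d = 2·9/2 + 39 = 48
t_c = 13 > 0 so v_max = 3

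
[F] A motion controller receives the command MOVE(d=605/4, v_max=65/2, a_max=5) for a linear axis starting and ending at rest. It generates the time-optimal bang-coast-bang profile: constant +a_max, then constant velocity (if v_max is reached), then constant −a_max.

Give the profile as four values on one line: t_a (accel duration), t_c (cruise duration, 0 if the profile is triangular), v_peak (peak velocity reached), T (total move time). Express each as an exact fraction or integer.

(v_max)²/a_max = (65/2)²/5 = 845/4
605/4 < 845/4 → triangular
v_peak = √(605/4·5) = √(3025/4) = 55/2
t_a = (55/2)/5 = 11/2; t_c = 0
T = 2·11/2 = 11

t_a=11/2 t_c=0 v_peak=55/2 T=11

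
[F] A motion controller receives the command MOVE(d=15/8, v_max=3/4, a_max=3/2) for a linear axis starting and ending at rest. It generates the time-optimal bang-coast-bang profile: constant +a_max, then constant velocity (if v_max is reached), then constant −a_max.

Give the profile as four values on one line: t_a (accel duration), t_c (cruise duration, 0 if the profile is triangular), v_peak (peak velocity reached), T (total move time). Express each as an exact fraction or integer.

t_a=1/2 t_c=2 v_peak=3/4 T=3

vₘ²/aₘ = (3/4)²/(3/2) = 3/8
15/8 ≥ 3/8 so v_max reached
t_a = (3/4)/(3/2) = 1/2; v_peak = 3/4
d_cruise = 15/8 − 3/8 = 3/2; t_c = (3/2)/(3/4) = 2
T = 2·1/2 + 2 = 3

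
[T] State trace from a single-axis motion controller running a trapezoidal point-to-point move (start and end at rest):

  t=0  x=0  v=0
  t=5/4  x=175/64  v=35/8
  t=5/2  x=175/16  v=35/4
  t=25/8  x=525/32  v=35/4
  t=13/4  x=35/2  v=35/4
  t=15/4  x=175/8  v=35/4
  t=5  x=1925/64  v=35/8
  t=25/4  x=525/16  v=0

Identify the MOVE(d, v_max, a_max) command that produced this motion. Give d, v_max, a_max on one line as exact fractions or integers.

final state: t=25/4, x=525/16, v=0 → d = 525/16
a_max = (35/8−0)/(5/4−0) = 7/2
max v = 35/4 over t∈[5/2,15/4] → v_max = 35/4
check: 35/4·(5/2+5/4) = 525/16 ✓

d=525/16 v_max=35/4 a_max=7/2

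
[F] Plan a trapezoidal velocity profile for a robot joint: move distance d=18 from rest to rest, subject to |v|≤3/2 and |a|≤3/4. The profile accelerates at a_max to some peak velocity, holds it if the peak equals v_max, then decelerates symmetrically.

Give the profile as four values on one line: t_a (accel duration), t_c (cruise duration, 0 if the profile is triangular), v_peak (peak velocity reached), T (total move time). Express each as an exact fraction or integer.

v_max²/a_max = (3/2)²/(3/4) = 3
18 ≥ 3 → trapezoidal
t_a = (3/2)/(3/4) = 2; v_peak = 3/2
d_cruise = 18 − 3 = 15; t_c = 15/(3/2) = 10
T = 2·2 + 10 = 14

t_a=2 t_c=10 v_peak=3/2 T=14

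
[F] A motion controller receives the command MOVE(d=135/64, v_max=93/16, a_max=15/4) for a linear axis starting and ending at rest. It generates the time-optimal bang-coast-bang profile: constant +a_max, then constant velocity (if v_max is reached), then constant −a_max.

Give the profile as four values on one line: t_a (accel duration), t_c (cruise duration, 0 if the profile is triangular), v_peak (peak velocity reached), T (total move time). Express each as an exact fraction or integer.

t_a=3/4 t_c=0 v_peak=45/16 T=3/2

vₘ²/aₘ = (93/16)²/(15/4) = 2883/320
135/64 < 2883/320 → triangular
v_peak = √(135/64·15/4) = √(2025/256) = 45/16
t_a = (45/16)/(15/4) = 3/4; t_c = 0
T = 2·3/4 = 3/2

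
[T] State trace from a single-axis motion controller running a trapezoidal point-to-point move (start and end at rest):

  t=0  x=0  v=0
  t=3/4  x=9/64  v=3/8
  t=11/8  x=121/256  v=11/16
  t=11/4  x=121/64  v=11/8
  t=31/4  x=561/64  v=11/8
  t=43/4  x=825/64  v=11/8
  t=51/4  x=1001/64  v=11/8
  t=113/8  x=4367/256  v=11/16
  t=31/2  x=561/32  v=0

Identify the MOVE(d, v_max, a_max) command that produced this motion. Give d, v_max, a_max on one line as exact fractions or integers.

d=561/32 v_max=11/8 a_max=1/2

final state: t=31/2, x=561/32, v=0 → d = 561/32
a_max = (3/8−0)/(3/4−0) = 1/2
max v = 11/8 over t∈[11/4,51/4] → v_max = 11/8
check: 11/8·(11/4+10) = 561/32 ✓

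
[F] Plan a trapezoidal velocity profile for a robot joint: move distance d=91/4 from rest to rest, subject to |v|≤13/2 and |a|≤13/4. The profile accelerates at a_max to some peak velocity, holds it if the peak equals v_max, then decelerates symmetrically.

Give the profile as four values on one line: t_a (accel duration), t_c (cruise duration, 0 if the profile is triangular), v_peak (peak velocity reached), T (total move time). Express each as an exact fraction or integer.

t_a=2 t_c=3/2 v_peak=13/2 T=11/2

(v_max)²/a_max = (13/2)²/(13/4) = 13
91/4 ≥ 13 so v_max reached
t_a = (13/2)/(13/4) = 2; v_peak = 13/2
d_cruise = 91/4 − 13 = 39/4; t_c = (39/4)/(13/2) = 3/2
T = 2·2 + 3/2 = 11/2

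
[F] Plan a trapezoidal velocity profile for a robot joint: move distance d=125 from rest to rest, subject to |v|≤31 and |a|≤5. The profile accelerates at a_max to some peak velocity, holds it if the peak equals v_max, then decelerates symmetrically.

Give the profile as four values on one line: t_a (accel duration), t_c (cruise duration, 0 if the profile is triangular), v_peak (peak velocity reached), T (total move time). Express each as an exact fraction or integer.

(v_max)²/a_max = 31²/5 = 961/5
125 < 961/5 so t_c = 0
v_peak = √(125·5) = √625 = 25
t_a = 25/5 = 5; t_c = 0
T = 2·5 = 10

t_a=5 t_c=0 v_peak=25 T=10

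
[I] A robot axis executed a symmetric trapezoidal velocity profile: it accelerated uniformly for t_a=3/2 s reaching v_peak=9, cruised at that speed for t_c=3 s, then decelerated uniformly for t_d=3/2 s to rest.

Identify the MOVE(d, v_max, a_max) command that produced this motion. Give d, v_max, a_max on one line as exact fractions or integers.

d=81/2 v_max=9 a_max=6

a_max = 9/(3/2) = 6
d_a = ½·9·3/2 = 27/4; d_c = 9·3 = 27
d = 2·27/4 + 27 = 81/2
t_c = 3 > 0 so v_max = 9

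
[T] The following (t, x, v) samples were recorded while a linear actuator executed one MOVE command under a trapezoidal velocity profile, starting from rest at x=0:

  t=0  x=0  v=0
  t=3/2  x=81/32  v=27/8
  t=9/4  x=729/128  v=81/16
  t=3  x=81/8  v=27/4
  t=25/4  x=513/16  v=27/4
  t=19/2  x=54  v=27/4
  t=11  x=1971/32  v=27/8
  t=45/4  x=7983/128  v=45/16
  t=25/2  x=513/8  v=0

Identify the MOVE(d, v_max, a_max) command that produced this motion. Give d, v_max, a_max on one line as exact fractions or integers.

d=513/8 v_max=27/4 a_max=9/4

final state: t=25/2, x=513/8, v=0 → d = 513/8
a_max = (27/8−0)/(3/2−0) = 9/4
max v = 27/4 over t∈[3,19/2] → v_max = 27/4
check: 27/4·(3+13/2) = 513/8 ✓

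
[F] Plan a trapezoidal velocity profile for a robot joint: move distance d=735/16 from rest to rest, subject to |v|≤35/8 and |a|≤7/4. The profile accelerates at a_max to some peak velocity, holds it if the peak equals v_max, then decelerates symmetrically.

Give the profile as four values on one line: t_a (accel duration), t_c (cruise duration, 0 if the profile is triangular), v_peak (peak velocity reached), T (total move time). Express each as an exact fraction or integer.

v_max²/a_max = (35/8)²/(7/4) = 175/16
735/16 ≥ 175/16 so v_max reached
t_a = (35/8)/(7/4) = 5/2; v_peak = 35/8
d_cruise = 735/16 − 175/16 = 35; t_c = 35/(35/8) = 8
T = 2·5/2 + 8 = 13

t_a=5/2 t_c=8 v_peak=35/8 T=13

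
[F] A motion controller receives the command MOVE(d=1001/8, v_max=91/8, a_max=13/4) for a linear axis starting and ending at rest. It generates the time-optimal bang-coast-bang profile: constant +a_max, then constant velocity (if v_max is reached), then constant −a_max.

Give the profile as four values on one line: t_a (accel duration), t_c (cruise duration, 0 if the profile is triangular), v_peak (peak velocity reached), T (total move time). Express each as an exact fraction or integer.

vₘ²/aₘ = (91/8)²/(13/4) = 637/16
1001/8 ≥ 637/16 ⇒ cruise phase
t_a = (91/8)/(13/4) = 7/2; v_peak = 91/8
d_cruise = 1001/8 − 637/16 = 1365/16; t_c = (1365/16)/(91/8) = 15/2
T = 2·7/2 + 15/2 = 29/2

t_a=7/2 t_c=15/2 v_peak=91/8 T=29/2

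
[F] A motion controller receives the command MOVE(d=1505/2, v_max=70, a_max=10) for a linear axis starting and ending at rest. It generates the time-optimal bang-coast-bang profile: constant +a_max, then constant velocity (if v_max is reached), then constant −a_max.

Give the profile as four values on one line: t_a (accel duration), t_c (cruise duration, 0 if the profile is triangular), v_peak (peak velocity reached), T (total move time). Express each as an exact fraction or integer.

t_a=7 t_c=15/4 v_peak=70 T=71/4

(v_max)²/a_max = 70²/10 = 490
1505/2 ≥ 490 → trapezoidal
t_a = 70/10 = 7; v_peak = 70
d_cruise = 1505/2 − 490 = 525/2; t_c = (525/2)/70 = 15/4
T = 2·7 + 15/4 = 71/4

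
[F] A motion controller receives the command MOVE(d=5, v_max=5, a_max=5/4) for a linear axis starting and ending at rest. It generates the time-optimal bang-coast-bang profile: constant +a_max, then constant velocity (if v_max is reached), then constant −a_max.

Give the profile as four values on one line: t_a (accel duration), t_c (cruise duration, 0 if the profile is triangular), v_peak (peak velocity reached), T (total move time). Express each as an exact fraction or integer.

(v_max)²/a_max = 5²/(5/4) = 20
5 < 20 → triangular
v_peak = √(5·5/4) = √(25/4) = 5/2
t_a = (5/2)/(5/4) = 2; t_c = 0
T = 2·2 = 4

t_a=2 t_c=0 v_peak=5/2 T=4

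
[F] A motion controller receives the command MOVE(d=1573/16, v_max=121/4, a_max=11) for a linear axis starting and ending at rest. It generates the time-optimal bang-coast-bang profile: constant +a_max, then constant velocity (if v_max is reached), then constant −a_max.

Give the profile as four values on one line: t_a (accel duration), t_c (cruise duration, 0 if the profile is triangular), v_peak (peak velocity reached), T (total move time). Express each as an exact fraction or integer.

vₘ²/aₘ = (121/4)²/11 = 1331/16
1573/16 ≥ 1331/16 → trapezoidal
t_a = (121/4)/11 = 11/4; v_peak = 121/4
d_cruise = 1573/16 − 1331/16 = 121/8; t_c = (121/8)/(121/4) = 1/2
T = 2·11/4 + 1/2 = 6

t_a=11/4 t_c=1/2 v_peak=121/4 T=6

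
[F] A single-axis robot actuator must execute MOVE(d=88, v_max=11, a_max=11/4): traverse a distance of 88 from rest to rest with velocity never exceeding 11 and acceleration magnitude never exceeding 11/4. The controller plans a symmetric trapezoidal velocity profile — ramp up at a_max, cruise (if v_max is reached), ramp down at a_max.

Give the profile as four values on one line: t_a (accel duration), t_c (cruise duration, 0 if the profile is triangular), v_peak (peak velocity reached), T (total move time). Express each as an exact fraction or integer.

t_a=4 t_c=4 v_peak=11 T=12

v_max²/a_max = 11²/(11/4) = 44
88 ≥ 44 so v_max reached
t_a = 11/(11/4) = 4; v_peak = 11
d_cruise = 88 − 44 = 44; t_c = 44/11 = 4
T = 2·4 + 4 = 12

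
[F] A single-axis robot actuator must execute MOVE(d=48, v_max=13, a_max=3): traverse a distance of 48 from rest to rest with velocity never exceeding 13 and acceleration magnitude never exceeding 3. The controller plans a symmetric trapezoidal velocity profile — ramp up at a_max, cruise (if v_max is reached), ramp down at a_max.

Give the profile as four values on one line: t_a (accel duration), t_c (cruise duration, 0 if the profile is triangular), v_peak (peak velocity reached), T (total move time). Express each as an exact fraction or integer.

vₘ²/aₘ = 13²/3 = 169/3
48 < 169/3 → triangular
v_peak = √(48·3) = √144 = 12
t_a = 12/3 = 4; t_c = 0
T = 2·4 = 8

t_a=4 t_c=0 v_peak=12 T=8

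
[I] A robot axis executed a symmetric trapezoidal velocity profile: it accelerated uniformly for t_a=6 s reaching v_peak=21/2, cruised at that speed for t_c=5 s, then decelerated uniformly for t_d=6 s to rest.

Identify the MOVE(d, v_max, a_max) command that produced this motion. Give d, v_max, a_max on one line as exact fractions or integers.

d=231/2 v_max=21/2 a_max=7/4

a_max = (21/2)/6 = 7/4
d_a = ½·21/2·6 = 63/2; d_c = 21/2·5 = 105/2
d = 2·63/2 + 105/2 = 231/2
t_c = 5 > 0 ⇒ limit active, v_max = 21/2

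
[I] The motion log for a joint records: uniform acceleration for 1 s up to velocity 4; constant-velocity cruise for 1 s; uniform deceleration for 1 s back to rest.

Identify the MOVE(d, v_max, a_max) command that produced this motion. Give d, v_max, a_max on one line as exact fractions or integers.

d=8 v_max=4 a_max=4

a_max = 4/1 = 4
d_a = ½·4·1 = 2; d_c = 4·1 = 4
d = 2·2 + 4 = 8
t_c = 1 > 0 so v_max = 4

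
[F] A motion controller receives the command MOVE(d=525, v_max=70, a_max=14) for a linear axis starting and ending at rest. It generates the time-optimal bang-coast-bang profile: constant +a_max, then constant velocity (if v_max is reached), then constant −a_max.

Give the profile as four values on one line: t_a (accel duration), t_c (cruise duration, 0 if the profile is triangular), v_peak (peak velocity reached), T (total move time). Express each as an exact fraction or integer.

vₘ²/aₘ = 70²/14 = 350
525 ≥ 350 ⇒ cruise phase
t_a = 70/14 = 5; v_peak = 70
d_cruise = 525 − 350 = 175; t_c = 175/70 = 5/2
T = 2·5 + 5/2 = 25/2

t_a=5 t_c=5/2 v_peak=70 T=25/2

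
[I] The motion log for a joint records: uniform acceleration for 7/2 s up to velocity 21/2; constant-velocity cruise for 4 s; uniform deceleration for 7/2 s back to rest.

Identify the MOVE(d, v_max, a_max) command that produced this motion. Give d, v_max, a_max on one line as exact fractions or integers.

d=315/4 v_max=21/2 a_max=3

a_max = (21/2)/(7/2) = 3
d_a = ½·21/2·7/2 = 147/8; d_c = 21/2·4 = 42
d = 2·147/8 + 42 = 315/4
t_c = 4 > 0 ⇒ limit active, v_max = 21/2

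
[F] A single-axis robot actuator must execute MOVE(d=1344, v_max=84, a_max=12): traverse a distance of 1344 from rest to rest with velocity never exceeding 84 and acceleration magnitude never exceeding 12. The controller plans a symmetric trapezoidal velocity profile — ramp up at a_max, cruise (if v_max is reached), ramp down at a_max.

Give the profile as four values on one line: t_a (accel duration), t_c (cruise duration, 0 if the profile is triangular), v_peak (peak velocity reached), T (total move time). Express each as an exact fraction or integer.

t_a=7 t_c=9 v_peak=84 T=23

(v_max)²/a_max = 84²/12 = 588
1344 ≥ 588 so v_max reached
t_a = 84/12 = 7; v_peak = 84
d_cruise = 1344 − 588 = 756; t_c = 756/84 = 9
T = 2·7 + 9 = 23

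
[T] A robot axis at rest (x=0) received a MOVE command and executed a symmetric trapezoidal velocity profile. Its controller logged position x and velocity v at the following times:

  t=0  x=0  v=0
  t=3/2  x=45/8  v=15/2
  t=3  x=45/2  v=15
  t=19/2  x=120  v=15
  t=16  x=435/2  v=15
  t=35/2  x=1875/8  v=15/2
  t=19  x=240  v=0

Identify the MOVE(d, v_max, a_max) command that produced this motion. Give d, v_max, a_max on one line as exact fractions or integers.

d=240 v_max=15 a_max=5

final state: t=19, x=240, v=0 → d = 240
a_max = (15/2−0)/(3/2−0) = 5
max v = 15 over t∈[3,16] → v_max = 15
check: 15·(3+13) = 240 ✓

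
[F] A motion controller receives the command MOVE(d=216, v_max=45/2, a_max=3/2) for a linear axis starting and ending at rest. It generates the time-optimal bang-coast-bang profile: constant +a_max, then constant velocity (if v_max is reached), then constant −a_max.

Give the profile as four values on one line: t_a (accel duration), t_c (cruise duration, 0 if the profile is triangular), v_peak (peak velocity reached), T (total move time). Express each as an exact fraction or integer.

t_a=12 t_c=0 v_peak=18 T=24

v_max²/a_max = (45/2)²/(3/2) = 675/2
216 < 675/2 → triangular
v_peak = √(216·3/2) = √324 = 18
t_a = 18/(3/2) = 12; t_c = 0
T = 2·12 = 24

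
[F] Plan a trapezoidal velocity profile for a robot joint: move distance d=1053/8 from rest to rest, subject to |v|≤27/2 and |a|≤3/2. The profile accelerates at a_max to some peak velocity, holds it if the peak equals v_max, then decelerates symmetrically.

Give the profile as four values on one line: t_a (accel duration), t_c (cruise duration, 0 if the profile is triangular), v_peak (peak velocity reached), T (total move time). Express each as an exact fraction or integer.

t_a=9 t_c=3/4 v_peak=27/2 T=75/4

v_max²/a_max = (27/2)²/(3/2) = 243/2
1053/8 ≥ 243/2 ⇒ cruise phase
t_a = (27/2)/(3/2) = 9; v_peak = 27/2
d_cruise = 1053/8 − 243/2 = 81/8; t_c = (81/8)/(27/2) = 3/4
T = 2·9 + 3/4 = 75/4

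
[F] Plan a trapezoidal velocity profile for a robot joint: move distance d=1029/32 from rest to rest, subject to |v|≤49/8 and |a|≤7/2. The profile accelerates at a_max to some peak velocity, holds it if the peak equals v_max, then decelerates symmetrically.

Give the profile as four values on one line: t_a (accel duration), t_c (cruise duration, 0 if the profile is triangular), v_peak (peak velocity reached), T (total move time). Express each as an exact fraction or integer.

vₘ²/aₘ = (49/8)²/(7/2) = 343/32
1029/32 ≥ 343/32 ⇒ cruise phase
t_a = (49/8)/(7/2) = 7/4; v_peak = 49/8
d_cruise = 1029/32 − 343/32 = 343/16; t_c = (343/16)/(49/8) = 7/2
T = 2·7/4 + 7/2 = 7

t_a=7/4 t_c=7/2 v_peak=49/8 T=7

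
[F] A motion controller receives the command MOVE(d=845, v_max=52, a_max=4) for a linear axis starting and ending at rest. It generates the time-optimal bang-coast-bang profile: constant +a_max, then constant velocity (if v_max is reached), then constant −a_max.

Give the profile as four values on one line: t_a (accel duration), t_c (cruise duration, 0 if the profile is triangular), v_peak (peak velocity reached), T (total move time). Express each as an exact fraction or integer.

t_a=13 t_c=13/4 v_peak=52 T=117/4

(v_max)²/a_max = 52²/4 = 676
845 ≥ 676 ⇒ cruise phase
t_a = 52/4 = 13; v_peak = 52
d_cruise = 845 − 676 = 169; t_c = 169/52 = 13/4
T = 2·13 + 13/4 = 117/4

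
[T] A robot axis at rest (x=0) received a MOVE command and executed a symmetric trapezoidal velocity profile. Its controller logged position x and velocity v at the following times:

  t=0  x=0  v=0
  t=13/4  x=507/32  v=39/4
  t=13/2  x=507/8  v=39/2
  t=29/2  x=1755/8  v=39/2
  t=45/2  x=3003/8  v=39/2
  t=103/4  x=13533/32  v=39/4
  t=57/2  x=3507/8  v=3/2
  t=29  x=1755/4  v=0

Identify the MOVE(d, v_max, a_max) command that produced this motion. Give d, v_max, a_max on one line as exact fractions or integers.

final state: t=29, x=1755/4, v=0 → d = 1755/4
a_max = (39/4−0)/(13/4−0) = 3
max v = 39/2 over t∈[13/2,45/2] → v_max = 39/2
check: 39/2·(13/2+16) = 1755/4 ✓

d=1755/4 v_max=39/2 a_max=3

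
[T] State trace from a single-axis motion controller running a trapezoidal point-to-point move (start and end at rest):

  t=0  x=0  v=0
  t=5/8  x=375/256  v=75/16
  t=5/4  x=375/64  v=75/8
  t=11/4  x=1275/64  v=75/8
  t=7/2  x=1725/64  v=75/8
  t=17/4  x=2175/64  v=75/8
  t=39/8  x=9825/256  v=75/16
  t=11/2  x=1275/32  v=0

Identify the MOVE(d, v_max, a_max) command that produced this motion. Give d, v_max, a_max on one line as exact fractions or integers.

d=1275/32 v_max=75/8 a_max=15/2

final state: t=11/2, x=1275/32, v=0 → d = 1275/32
a_max = (75/16−0)/(5/8−0) = 15/2
max v = 75/8 over t∈[5/4,17/4] → v_max = 75/8
check: 75/8·(5/4+3) = 1275/32 ✓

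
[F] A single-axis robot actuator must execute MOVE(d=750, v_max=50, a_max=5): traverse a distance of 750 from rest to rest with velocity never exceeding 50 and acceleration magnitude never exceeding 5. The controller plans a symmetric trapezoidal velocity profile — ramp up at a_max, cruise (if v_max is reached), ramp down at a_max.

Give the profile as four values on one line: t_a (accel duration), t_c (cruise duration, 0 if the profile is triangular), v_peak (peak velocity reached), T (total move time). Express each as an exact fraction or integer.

t_a=10 t_c=5 v_peak=50 T=25

v_max²/a_max = 50²/5 = 500
750 ≥ 500 so v_max reached
t_a = 50/5 = 10; v_peak = 50
d_cruise = 750 − 500 = 250; t_c = 250/50 = 5
T = 2·10 + 5 = 25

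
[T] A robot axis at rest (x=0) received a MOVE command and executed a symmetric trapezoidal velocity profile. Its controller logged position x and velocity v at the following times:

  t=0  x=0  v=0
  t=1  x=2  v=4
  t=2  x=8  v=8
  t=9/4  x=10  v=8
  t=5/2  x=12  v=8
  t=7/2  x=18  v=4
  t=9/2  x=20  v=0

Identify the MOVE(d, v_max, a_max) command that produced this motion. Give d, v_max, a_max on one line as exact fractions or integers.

d=20 v_max=8 a_max=4

final state: t=9/2, x=20, v=0 → d = 20
a_max = (4−0)/(1−0) = 4
max v = 8 over t∈[2,5/2] → v_max = 8
check: 8·(2+1/2) = 20 ✓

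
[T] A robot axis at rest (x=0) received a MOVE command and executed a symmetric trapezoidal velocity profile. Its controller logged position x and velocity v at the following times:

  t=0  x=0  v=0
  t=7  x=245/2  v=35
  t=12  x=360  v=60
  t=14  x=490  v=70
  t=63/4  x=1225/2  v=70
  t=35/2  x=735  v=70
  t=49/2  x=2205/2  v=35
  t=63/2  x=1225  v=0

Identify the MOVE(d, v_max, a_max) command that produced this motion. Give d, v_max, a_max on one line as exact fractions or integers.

final state: t=63/2, x=1225, v=0 → d = 1225
a_max = (35−0)/(7−0) = 5
max v = 70 over t∈[14,35/2] → v_max = 70
check: 70·(14+7/2) = 1225 ✓

d=1225 v_max=70 a_max=5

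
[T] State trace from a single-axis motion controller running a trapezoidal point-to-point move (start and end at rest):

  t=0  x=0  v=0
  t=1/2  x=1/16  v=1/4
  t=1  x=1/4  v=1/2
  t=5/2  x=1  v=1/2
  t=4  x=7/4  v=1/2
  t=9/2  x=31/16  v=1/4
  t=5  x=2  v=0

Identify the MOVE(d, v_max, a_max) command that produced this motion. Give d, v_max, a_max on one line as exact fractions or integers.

final state: t=5, x=2, v=0 → d = 2
a_max = (1/4−0)/(1/2−0) = 1/2
max v = 1/2 over t∈[1,4] → v_max = 1/2
check: 1/2·(1+3) = 2 ✓

d=2 v_max=1/2 a_max=1/2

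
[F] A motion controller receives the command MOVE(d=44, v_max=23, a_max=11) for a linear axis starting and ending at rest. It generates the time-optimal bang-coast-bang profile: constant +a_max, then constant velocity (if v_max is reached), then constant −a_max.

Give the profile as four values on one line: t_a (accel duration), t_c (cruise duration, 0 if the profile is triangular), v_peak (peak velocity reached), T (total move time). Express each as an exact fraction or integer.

(v_max)²/a_max = 23²/11 = 529/11
44 < 529/11 → triangular
v_peak = √(44·11) = √484 = 22
t_a = 22/11 = 2; t_c = 0
T = 2·2 = 4

t_a=2 t_c=0 v_peak=22 T=4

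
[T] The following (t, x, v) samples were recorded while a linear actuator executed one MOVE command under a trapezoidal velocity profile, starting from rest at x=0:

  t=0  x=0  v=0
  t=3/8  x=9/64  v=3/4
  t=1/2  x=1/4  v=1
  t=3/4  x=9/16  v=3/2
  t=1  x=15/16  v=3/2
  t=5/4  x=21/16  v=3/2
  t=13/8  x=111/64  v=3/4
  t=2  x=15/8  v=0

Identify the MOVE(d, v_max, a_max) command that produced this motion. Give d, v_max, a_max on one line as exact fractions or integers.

final state: t=2, x=15/8, v=0 → d = 15/8
a_max = (3/4−0)/(3/8−0) = 2
max v = 3/2 over t∈[3/4,5/4] → v_max = 3/2
check: 3/2·(3/4+1/2) = 15/8 ✓

d=15/8 v_max=3/2 a_max=2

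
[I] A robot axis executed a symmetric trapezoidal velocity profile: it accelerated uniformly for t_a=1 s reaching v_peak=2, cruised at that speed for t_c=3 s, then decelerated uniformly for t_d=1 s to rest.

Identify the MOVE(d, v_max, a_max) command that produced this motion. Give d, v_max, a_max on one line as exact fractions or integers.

a_max = 2/1 = 2
d_a = ½·2·1 = 1; d_c = 2·3 = 6
d = 2·1 + 6 = 8
t_c = 3 > 0 ⇒ limit active, v_max = 2

d=8 v_max=2 a_max=2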